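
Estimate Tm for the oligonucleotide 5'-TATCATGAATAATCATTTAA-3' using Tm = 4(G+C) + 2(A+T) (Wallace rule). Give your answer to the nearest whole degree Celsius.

Base counts: A=9, T=8, G=1, C=2 (length 20).
Tm = 2·(9+8) + 4·(1+2) = 2·17 + 4·3 = 34 + 12 = 46°C.

46°C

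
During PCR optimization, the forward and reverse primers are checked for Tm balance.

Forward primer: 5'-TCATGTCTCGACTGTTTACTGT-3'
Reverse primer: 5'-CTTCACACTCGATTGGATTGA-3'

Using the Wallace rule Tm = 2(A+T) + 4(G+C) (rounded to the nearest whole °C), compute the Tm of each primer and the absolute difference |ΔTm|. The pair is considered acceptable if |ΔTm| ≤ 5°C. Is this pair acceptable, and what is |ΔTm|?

|ΔTm| = 2°C; the pair is acceptable.

Forward: A=3 T=10 G=4 C=5 → Tm = 2·13 + 4·9 = 62°C.
Reverse: A=5 T=7 G=4 C=5 → Tm = 2·12 + 4·9 = 60°C.
|ΔTm| = |62 − 60| = 2°C, ≤ 5°C.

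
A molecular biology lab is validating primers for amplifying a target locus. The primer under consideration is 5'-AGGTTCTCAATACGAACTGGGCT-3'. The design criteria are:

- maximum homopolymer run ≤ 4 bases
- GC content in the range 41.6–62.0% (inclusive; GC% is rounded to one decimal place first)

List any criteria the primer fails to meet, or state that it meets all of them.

Base counts: A=6, T=6, G=6, C=5 (length 23).
homopolymer run: longest run = 3 ✓
GC content: GC 11/23 = 47.8% ✓

Meets all criteria.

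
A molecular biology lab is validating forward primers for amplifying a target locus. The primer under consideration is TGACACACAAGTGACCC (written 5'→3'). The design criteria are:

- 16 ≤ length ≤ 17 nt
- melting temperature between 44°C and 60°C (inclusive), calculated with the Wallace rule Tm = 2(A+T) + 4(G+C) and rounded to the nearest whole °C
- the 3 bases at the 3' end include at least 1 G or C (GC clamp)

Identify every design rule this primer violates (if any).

Meets all criteria.

Base counts: A=6, T=2, G=3, C=6 (length 17).
length: length 17 ✓
Tm: Tm = 2·8 + 4·9 = 52°C ✓
GC clamp: 3' end CCC has 3 G/C ✓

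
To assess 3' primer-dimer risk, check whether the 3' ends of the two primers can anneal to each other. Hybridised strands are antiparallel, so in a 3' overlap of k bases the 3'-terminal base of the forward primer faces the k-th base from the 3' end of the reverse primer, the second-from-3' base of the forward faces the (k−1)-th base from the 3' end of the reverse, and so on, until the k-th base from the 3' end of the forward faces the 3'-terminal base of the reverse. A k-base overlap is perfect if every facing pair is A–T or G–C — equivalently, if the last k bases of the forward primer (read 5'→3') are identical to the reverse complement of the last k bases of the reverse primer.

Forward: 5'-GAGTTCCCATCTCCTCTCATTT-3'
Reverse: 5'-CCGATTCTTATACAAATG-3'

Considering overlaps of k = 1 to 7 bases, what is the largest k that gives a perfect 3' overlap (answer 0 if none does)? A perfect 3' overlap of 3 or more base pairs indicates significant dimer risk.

Last 7 bases (5'→3') — forward …CTCATTT, reverse …ACAAATG.
Reverse complement of the reverse primer's last 7 bases: CATTTGT; its first k bases are the reverse complement of the reverse primer's last k bases, so a perfect k-base overlap needs the forward primer's last k bases to equal them.
Comparing (forward last k vs required): k=1: T vs C ✗; k=2: TT vs CA ✗; k=3: TTT vs CAT ✗; k=4: ATTT vs CATT ✗; k=5: CATTT vs CATTT ✓; k=6: TCATTT vs CATTTG ✗; k=7: CTCATTT vs CATTTGT ✗.
Only k = 5 is perfect, so the longest perfect 3' overlap is 5.

Longest perfect overlap: 5 complementary base pairs; significant dimer risk (threshold 3).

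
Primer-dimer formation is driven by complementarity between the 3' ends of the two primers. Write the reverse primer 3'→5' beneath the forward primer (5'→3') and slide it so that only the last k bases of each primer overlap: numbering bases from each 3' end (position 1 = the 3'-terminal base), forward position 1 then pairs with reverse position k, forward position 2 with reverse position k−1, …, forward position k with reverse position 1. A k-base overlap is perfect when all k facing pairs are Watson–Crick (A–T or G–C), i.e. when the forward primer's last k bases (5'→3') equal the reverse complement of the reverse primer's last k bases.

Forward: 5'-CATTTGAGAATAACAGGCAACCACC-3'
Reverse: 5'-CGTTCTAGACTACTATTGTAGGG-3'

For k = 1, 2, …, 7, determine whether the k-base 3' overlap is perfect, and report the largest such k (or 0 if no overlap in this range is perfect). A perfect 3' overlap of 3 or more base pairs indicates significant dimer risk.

Longest perfect overlap: 2 complementary base pairs; below the dimer-risk threshold (threshold 3).

Last 7 bases (5'→3') — forward …AACCACC, reverse …TGTAGGG.
Reverse complement of the reverse primer's last 7 bases: CCCTACA; its first k bases are the reverse complement of the reverse primer's last k bases, so a perfect k-base overlap needs the forward primer's last k bases to equal them.
Comparing (forward last k vs required): k=1: C vs C ✓; k=2: CC vs CC ✓; k=3: ACC vs CCC ✗; k=4: CACC vs CCCT ✗; k=5: CCACC vs CCCTA ✗; k=6: ACCACC vs CCCTAC ✗; k=7: AACCACC vs CCCTACA ✗.
Perfect overlaps at k = 1, 2; the largest is 2.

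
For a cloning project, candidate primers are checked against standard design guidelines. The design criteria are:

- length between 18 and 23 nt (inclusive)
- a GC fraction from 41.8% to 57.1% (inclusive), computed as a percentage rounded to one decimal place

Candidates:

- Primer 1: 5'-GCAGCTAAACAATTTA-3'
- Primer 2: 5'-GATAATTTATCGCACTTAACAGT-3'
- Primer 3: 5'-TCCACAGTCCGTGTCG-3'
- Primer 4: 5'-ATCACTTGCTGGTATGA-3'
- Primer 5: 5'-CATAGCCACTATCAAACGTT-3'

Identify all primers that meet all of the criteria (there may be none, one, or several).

Primer 1 (16 nt, A=7 T=4 G=2 C=3): length 16, outside 18–23 ✗; GC 5/16 = 31.3%, outside 41.8–57.1% ✗ — fails.
Primer 2 (23 nt, A=8 T=8 G=3 C=4): length 23 ✓; GC 7/23 = 30.4%, outside 41.8–57.1% ✗ — fails.
Primer 3 (16 nt, A=2 T=4 G=4 C=6): length 16, outside 18–23 ✗; GC 10/16 = 62.5%, outside 41.8–57.1% ✗ — fails.
Primer 4 (17 nt, A=4 T=6 G=4 C=3): length 17, outside 18–23 ✗; GC 7/17 = 41.2%, outside 41.8–57.1% ✗ — fails.
Primer 5 (20 nt, A=7 T=5 G=2 C=6): length 20 ✓; GC 8/20 = 40.0%, outside 41.8–57.1% ✗ — fails.

None of the candidates satisfy all criteria.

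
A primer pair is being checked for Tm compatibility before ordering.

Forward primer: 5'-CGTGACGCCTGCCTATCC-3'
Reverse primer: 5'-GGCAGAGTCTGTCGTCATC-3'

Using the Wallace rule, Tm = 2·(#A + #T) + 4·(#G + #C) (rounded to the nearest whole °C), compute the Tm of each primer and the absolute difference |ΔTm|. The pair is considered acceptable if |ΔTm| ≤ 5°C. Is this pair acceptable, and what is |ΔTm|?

Forward: A=2 T=4 G=4 C=8 → Tm = 2·6 + 4·12 = 60°C.
Reverse: A=3 T=5 G=6 C=5 → Tm = 2·8 + 4·11 = 60°C.
|ΔTm| = |60 − 60| = 0°C, ≤ 5°C.

|ΔTm| = 0°C; the pair is acceptable.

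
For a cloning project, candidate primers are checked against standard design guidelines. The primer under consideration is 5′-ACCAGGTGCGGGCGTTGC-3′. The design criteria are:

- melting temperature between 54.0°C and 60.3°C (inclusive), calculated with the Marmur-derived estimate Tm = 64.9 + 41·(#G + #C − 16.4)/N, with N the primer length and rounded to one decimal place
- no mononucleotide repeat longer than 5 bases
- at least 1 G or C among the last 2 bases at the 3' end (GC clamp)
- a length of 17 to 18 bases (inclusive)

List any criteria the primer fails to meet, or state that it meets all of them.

Base counts: A=2, T=3, G=8, C=5 (length 18).
Tm: Tm = 64.9 + 41·(13 − 16.4)/18 = 57.2°C ✓
homopolymer run: longest run = 3 ✓
GC clamp: 3' end GC has 2 G/C ✓
length: length 18 ✓

Meets all criteria.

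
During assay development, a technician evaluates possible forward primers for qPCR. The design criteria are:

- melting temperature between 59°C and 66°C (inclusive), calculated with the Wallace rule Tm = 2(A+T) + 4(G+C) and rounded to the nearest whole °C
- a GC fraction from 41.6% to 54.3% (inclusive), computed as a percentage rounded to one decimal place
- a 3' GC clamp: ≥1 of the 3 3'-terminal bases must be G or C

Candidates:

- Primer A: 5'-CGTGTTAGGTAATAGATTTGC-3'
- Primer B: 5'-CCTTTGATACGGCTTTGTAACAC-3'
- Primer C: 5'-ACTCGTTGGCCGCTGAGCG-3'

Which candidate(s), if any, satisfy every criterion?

Primer A (21 nt, A=5 T=8 G=6 C=2): Tm = 2·13 + 4·8 = 58°C, outside 59–66°C ✗; GC 8/21 = 38.1%, outside 41.6–54.3% ✗; 3' end TGC has 2 G/C ✓ — fails.
Primer B (23 nt, A=5 T=8 G=4 C=6): Tm = 2·13 + 4·10 = 66°C ✓; GC 10/23 = 43.5% ✓; 3' end CAC has 2 G/C ✓ — passes.
Primer C (19 nt, A=2 T=4 G=7 C=6): Tm = 2·6 + 4·13 = 64°C ✓; GC 13/19 = 68.4%, outside 41.6–54.3% ✗; 3' end GCG has 3 G/C ✓ — fails.

Primer B only.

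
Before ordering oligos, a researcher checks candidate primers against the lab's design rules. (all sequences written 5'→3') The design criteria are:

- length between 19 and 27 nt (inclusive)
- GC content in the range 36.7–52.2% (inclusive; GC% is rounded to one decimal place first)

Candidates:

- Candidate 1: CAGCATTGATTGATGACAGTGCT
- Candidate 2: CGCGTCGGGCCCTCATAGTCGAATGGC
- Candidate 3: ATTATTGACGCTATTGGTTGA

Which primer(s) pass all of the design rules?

Candidate 1 (23 nt, A=6 T=7 G=6 C=4): length 23 ✓; GC 10/23 = 43.5% ✓ — passes.
Candidate 2 (27 nt, A=4 T=5 G=9 C=9): length 27 ✓; GC 18/27 = 66.7%, outside 36.7–52.2% ✗ — fails.
Candidate 3 (21 nt, A=5 T=9 G=5 C=2): length 21 ✓; GC 7/21 = 33.3%, outside 36.7–52.2% ✗ — fails.

Candidate 1 only.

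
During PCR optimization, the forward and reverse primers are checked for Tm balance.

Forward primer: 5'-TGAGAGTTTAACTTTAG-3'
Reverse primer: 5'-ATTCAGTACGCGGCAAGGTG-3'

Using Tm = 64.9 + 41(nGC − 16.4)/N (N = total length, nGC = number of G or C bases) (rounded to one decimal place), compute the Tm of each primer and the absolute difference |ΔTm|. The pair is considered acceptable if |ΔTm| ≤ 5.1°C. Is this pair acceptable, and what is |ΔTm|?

|ΔTm| = 16.4°C; the pair is not acceptable.

Forward: G+C = 5, N = 17 → Tm = 64.9 + 41·(5 − 16.4)/17 = 37.4°C.
Reverse: G+C = 11, N = 20 → Tm = 64.9 + 41·(11 − 16.4)/20 = 53.8°C.
|ΔTm| = |37.4 − 53.8| = 16.4°C, > 5.1°C.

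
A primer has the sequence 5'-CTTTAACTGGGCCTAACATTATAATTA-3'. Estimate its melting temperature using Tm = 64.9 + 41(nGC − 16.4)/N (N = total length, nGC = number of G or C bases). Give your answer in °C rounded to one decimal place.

52.1°C

Base counts: A=9, T=10, G=3, C=5; G+C = 8, N = 27.
Tm = 64.9 + 41·(8 − 16.4)/27 = 64.9 + -344.40/27 = 52.1°C.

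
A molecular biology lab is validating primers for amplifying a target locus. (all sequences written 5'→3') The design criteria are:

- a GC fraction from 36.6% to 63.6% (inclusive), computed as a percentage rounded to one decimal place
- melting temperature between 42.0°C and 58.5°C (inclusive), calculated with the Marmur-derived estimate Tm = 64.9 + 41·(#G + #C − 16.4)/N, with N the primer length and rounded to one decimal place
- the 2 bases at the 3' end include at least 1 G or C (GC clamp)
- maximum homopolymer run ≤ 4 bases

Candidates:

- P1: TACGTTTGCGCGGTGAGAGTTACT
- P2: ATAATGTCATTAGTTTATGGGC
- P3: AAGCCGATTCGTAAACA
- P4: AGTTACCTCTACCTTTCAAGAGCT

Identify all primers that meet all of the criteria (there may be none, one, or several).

P1, P3 and P4.

P1 (24 nt, A=4 T=8 G=8 C=4): GC 12/24 = 50.0% ✓; Tm = 64.9 + 41·(12 − 16.4)/24 = 57.4°C ✓; 3' end CT has 1 G/C ✓; longest run = 3 ✓ — passes.
P2 (22 nt, A=6 T=9 G=5 C=2): GC 7/22 = 31.8%, outside 36.6–63.6% ✗; Tm = 64.9 + 41·(7 − 16.4)/22 = 47.4°C ✓; 3' end GC has 2 G/C ✓; longest run = 3 ✓ — fails.
P3 (17 nt, A=7 T=3 G=3 C=4): GC 7/17 = 41.2% ✓; Tm = 64.9 + 41·(7 − 16.4)/17 = 42.2°C ✓; 3' end CA has 1 G/C ✓; longest run = 3 ✓ — passes.
P4 (24 nt, A=6 T=8 G=3 C=7): GC 10/24 = 41.7% ✓; Tm = 64.9 + 41·(10 − 16.4)/24 = 54.0°C ✓; 3' end CT has 1 G/C ✓; longest run = 3 ✓ — passes.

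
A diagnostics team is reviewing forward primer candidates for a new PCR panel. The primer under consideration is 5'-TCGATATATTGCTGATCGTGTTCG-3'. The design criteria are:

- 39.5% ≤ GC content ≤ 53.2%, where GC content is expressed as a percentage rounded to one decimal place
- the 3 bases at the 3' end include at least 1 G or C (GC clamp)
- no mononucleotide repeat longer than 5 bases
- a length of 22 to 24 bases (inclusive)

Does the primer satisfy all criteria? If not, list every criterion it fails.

Meets all criteria.

Base counts: A=4, T=10, G=6, C=4 (length 24).
GC content: GC 10/24 = 41.7% ✓
GC clamp: 3' end TCG has 2 G/C ✓
homopolymer run: longest run = 2 ✓
length: length 24 ✓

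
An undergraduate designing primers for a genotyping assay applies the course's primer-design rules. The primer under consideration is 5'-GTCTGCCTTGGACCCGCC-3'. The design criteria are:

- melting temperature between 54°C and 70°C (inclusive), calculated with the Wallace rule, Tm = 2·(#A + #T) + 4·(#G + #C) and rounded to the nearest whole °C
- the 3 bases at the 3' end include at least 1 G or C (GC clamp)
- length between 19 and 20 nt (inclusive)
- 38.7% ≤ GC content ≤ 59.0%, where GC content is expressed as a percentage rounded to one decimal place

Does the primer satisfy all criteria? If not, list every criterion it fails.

Base counts: A=1, T=4, G=5, C=8 (length 18).
Tm: Tm = 2·5 + 4·13 = 62°C ✓
GC clamp: 3' end GCC has 3 G/C ✓
length: length 18, outside 19–20 ✗
GC content: GC 13/18 = 72.2%, outside 38.7–59.0% ✗

Fails: length, GC content.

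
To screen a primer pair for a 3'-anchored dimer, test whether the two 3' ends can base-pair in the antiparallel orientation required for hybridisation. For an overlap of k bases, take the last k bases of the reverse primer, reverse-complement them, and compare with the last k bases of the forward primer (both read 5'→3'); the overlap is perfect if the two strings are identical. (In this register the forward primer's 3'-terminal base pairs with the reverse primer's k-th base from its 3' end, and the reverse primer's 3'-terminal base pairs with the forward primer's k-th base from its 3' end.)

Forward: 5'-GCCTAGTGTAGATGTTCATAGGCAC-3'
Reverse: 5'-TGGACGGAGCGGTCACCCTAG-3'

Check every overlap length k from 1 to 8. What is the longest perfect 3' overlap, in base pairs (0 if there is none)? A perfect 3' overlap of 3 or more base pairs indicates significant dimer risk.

Longest perfect overlap: 1 complementary base pair; below the dimer-risk threshold (threshold 3).

Last 8 bases (5'→3') — forward …ATAGGCAC, reverse …CACCCTAG.
Reverse complement of the reverse primer's last 8 bases: CTAGGGTG; its first k bases are the reverse complement of the reverse primer's last k bases, so a perfect k-base overlap needs the forward primer's last k bases to equal them.
Comparing (forward last k vs required): k=1: C vs C ✓; k=2: AC vs CT ✗; k=3: CAC vs CTA ✗; k=4: GCAC vs CTAG ✗; k=5: GGCAC vs CTAGG ✗; k=6: AGGCAC vs CTAGGG ✗; k=7: TAGGCAC vs CTAGGGT ✗; k=8: ATAGGCAC vs CTAGGGTG ✗.
Only k = 1 is perfect, so the longest perfect 3' overlap is 1.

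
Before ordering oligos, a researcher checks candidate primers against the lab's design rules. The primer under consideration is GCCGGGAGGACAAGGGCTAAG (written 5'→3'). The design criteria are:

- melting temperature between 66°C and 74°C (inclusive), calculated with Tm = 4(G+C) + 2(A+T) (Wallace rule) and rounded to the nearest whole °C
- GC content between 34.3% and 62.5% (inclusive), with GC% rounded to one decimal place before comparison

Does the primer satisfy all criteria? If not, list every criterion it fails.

Fails: GC content.

Base counts: A=6, T=1, G=10, C=4 (length 21).
Tm: Tm = 2·7 + 4·14 = 70°C ✓
GC content: GC 14/21 = 66.7%, outside 34.3–62.5% ✗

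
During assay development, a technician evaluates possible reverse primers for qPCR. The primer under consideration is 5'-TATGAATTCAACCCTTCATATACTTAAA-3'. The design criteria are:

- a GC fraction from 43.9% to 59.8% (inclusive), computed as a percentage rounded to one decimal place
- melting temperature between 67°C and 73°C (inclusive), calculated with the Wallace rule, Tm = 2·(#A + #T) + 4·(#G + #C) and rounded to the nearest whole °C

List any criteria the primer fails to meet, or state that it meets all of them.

Base counts: A=11, T=10, G=1, C=6 (length 28).
GC content: GC 7/28 = 25.0%, outside 43.9–59.8% ✗
Tm: Tm = 2·21 + 4·7 = 70°C ✓

Fails: GC content.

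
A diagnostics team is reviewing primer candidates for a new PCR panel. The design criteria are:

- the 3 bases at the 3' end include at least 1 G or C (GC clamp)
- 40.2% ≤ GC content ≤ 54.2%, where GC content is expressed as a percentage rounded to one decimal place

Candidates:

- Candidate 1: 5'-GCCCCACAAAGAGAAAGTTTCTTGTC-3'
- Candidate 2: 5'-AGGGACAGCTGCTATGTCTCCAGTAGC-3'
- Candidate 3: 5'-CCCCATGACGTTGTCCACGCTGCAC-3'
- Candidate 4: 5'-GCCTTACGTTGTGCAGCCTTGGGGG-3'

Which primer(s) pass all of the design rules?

Candidate 1 only.

Candidate 1 (26 nt, A=8 T=6 G=5 C=7): 3' end GTC has 2 G/C ✓; GC 12/26 = 46.2% ✓ — passes.
Candidate 2 (27 nt, A=6 T=6 G=8 C=7): 3' end AGC has 2 G/C ✓; GC 15/27 = 55.6%, outside 40.2–54.2% ✗ — fails.
Candidate 3 (25 nt, A=4 T=5 G=5 C=11): 3' end CAC has 2 G/C ✓; GC 16/25 = 64.0%, outside 40.2–54.2% ✗ — fails.
Candidate 4 (25 nt, A=2 T=7 G=10 C=6): 3' end GGG has 3 G/C ✓; GC 16/25 = 64.0%, outside 40.2–54.2% ✗ — fails.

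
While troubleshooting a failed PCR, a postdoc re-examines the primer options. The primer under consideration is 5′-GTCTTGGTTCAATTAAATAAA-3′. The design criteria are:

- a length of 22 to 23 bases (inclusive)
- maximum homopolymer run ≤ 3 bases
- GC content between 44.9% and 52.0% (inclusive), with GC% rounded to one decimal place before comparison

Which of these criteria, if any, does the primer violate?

Fails: length, GC content.

Base counts: A=8, T=8, G=3, C=2 (length 21).
length: length 21, outside 22–23 ✗
homopolymer run: longest run = 3 ✓
GC content: GC 5/21 = 23.8%, outside 44.9–52.0% ✗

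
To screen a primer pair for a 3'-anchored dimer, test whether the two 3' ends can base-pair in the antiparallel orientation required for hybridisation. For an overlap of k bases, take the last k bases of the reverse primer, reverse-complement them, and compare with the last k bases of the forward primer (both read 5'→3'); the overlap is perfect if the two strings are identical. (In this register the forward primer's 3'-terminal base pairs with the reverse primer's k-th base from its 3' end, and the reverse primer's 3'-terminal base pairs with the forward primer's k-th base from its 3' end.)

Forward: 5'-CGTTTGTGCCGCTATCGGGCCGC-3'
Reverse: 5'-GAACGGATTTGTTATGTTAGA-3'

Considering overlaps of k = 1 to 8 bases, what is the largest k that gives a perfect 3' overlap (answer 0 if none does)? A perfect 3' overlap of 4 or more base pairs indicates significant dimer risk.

Last 8 bases (5'→3') — forward …CGGGCCGC, reverse …ATGTTAGA.
Reverse complement of the reverse primer's last 8 bases: TCTAACAT; its first k bases are the reverse complement of the reverse primer's last k bases, so a perfect k-base overlap needs the forward primer's last k bases to equal them.
Comparing (forward last k vs required): k=1: C vs T ✗; k=2: GC vs TC ✗; k=3: CGC vs TCT ✗; k=4: CCGC vs TCTA ✗; k=5: GCCGC vs TCTAA ✗; k=6: GGCCGC vs TCTAAC ✗; k=7: GGGCCGC vs TCTAACA ✗; k=8: CGGGCCGC vs TCTAACAT ✗.
No overlap length from 1 to 8 is perfect, so the longest perfect 3' overlap is 0.

Longest perfect overlap: 0 complementary base pairs; below the dimer-risk threshold (threshold 4).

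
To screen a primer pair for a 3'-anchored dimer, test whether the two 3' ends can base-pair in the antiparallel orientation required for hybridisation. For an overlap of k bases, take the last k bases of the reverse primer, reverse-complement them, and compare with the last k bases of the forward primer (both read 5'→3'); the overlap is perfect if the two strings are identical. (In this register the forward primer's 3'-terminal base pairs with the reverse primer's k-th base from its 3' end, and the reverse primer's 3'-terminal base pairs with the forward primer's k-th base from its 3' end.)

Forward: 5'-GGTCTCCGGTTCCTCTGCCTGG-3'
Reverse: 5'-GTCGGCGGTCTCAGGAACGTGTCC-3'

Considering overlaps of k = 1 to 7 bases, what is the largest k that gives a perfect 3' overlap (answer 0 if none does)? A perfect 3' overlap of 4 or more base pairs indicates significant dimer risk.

Longest perfect overlap: 2 complementary base pairs; below the dimer-risk threshold (threshold 4).

Last 7 bases (5'→3') — forward …TGCCTGG, reverse …CGTGTCC.
Reverse complement of the reverse primer's last 7 bases: GGACACG; its first k bases are the reverse complement of the reverse primer's last k bases, so a perfect k-base overlap needs the forward primer's last k bases to equal them.
Comparing (forward last k vs required): k=1: G vs G ✓; k=2: GG vs GG ✓; k=3: TGG vs GGA ✗; k=4: CTGG vs GGAC ✗; k=5: CCTGG vs GGACA ✗; k=6: GCCTGG vs GGACAC ✗; k=7: TGCCTGG vs GGACACG ✗.
Perfect overlaps at k = 1, 2; the largest is 2.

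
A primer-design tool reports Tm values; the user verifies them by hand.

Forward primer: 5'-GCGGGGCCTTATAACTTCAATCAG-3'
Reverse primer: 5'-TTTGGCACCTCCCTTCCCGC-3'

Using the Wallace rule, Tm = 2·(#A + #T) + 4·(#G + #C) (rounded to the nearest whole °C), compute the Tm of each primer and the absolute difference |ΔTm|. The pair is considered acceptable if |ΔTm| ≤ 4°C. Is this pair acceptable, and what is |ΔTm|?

|ΔTm| = 6°C; the pair is not acceptable.

Forward: A=6 T=6 G=6 C=6 → Tm = 2·12 + 4·12 = 72°C.
Reverse: A=1 T=6 G=3 C=10 → Tm = 2·7 + 4·13 = 66°C.
|ΔTm| = |72 − 66| = 6°C, > 4°C.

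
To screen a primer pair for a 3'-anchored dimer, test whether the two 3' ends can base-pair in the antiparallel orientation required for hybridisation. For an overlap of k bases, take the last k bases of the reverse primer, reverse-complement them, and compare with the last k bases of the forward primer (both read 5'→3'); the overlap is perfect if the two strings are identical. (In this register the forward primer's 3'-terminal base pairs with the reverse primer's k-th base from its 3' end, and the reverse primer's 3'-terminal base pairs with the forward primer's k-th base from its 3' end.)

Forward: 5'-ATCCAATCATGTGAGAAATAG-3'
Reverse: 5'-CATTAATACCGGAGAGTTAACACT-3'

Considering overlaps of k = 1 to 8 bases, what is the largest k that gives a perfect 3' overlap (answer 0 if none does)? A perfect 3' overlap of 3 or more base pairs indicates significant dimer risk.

Longest perfect overlap: 2 complementary base pairs; below the dimer-risk threshold (threshold 3).

Last 8 bases (5'→3') — forward …AGAAATAG, reverse …TTAACACT.
Reverse complement of the reverse primer's last 8 bases: AGTGTTAA; its first k bases are the reverse complement of the reverse primer's last k bases, so a perfect k-base overlap needs the forward primer's last k bases to equal them.
Comparing (forward last k vs required): k=1: G vs A ✗; k=2: AG vs AG ✓; k=3: TAG vs AGT ✗; k=4: ATAG vs AGTG ✗; k=5: AATAG vs AGTGT ✗; k=6: AAATAG vs AGTGTT ✗; k=7: GAAATAG vs AGTGTTA ✗; k=8: AGAAATAG vs AGTGTTAA ✗.
Only k = 2 is perfect, so the longest perfect 3' overlap is 2.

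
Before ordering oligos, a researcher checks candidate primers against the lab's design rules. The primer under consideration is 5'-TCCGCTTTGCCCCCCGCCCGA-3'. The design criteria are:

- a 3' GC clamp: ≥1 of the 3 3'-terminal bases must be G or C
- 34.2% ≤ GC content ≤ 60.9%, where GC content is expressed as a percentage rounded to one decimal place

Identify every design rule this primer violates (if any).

Base counts: A=1, T=4, G=4, C=12 (length 21).
GC clamp: 3' end CGA has 2 G/C ✓
GC content: GC 16/21 = 76.2%, outside 34.2–60.9% ✗

Fails: GC content.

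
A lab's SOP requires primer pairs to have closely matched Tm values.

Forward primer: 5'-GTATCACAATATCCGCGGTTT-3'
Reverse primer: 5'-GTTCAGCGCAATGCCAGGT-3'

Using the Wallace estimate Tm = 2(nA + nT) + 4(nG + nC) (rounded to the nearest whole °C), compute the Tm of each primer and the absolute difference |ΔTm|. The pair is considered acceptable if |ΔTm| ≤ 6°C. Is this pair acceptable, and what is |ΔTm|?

|ΔTm| = 0°C; the pair is acceptable.

Forward: A=5 T=7 G=4 C=5 → Tm = 2·12 + 4·9 = 60°C.
Reverse: A=4 T=4 G=6 C=5 → Tm = 2·8 + 4·11 = 60°C.
|ΔTm| = |60 − 60| = 0°C, ≤ 6°C.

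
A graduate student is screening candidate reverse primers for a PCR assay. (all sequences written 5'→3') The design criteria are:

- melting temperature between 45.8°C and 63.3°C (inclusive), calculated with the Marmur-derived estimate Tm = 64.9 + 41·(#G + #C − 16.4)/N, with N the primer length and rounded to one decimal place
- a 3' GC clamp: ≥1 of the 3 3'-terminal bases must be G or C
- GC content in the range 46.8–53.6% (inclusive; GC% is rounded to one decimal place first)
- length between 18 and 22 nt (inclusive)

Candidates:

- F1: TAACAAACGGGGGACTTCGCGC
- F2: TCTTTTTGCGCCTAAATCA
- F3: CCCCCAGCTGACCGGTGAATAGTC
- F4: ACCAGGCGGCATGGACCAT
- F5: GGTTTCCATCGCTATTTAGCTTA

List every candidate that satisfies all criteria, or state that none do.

F1 (22 nt, A=6 T=3 G=7 C=6): Tm = 64.9 + 41·(13 − 16.4)/22 = 58.6°C ✓; 3' end CGC has 3 G/C ✓; GC 13/22 = 59.1%, outside 46.8–53.6% ✗; length 22 ✓ — fails.
F2 (19 nt, A=4 T=8 G=2 C=5): Tm = 64.9 + 41·(7 − 16.4)/19 = 44.6°C, outside 45.8–63.3°C ✗; 3' end TCA has 1 G/C ✓; GC 7/19 = 36.8%, outside 46.8–53.6% ✗; length 19 ✓ — fails.
F3 (24 nt, A=5 T=4 G=6 C=9): Tm = 64.9 + 41·(15 − 16.4)/24 = 62.5°C ✓; 3' end GTC has 2 G/C ✓; GC 15/24 = 62.5%, outside 46.8–53.6% ✗; length 24, outside 18–22 ✗ — fails.
F4 (19 nt, A=5 T=2 G=6 C=6): Tm = 64.9 + 41·(12 − 16.4)/19 = 55.4°C ✓; 3' end CAT has 1 G/C ✓; GC 12/19 = 63.2%, outside 46.8–53.6% ✗; length 19 ✓ — fails.
F5 (23 nt, A=4 T=10 G=4 C=5): Tm = 64.9 + 41·(9 − 16.4)/23 = 51.7°C ✓; 3' end TTA has 0 G/C, need ≥1 ✗; GC 9/23 = 39.1%, outside 46.8–53.6% ✗; length 23, outside 18–22 ✗ — fails.

None of the candidates satisfy all criteria.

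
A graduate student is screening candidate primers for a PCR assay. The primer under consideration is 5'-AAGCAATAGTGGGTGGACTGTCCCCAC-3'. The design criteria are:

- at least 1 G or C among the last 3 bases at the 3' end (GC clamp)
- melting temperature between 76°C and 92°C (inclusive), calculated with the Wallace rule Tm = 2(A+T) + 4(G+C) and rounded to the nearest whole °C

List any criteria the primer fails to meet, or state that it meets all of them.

Meets all criteria.

Base counts: A=7, T=5, G=8, C=7 (length 27).
GC clamp: 3' end CAC has 2 G/C ✓
Tm: Tm = 2·12 + 4·15 = 84°C ✓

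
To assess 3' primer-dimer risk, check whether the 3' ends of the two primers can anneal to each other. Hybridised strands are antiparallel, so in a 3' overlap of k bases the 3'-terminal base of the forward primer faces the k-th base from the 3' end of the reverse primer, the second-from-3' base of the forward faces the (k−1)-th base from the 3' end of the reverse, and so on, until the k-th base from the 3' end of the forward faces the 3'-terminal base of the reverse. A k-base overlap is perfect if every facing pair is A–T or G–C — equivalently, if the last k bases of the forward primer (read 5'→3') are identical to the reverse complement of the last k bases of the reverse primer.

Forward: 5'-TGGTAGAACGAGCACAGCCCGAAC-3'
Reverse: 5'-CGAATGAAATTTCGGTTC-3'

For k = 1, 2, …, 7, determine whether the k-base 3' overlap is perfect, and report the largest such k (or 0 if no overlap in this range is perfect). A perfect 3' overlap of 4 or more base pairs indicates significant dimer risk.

Longest perfect overlap: 4 complementary base pairs; significant dimer risk (threshold 4).

Last 7 bases (5'→3') — forward …CCCGAAC, reverse …TCGGTTC.
Reverse complement of the reverse primer's last 7 bases: GAACCGA; its first k bases are the reverse complement of the reverse primer's last k bases, so a perfect k-base overlap needs the forward primer's last k bases to equal them.
Comparing (forward last k vs required): k=1: C vs G ✗; k=2: AC vs GA ✗; k=3: AAC vs GAA ✗; k=4: GAAC vs GAAC ✓; k=5: CGAAC vs GAACC ✗; k=6: CCGAAC vs GAACCG ✗; k=7: CCCGAAC vs GAACCGA ✗.
Only k = 4 is perfect, so the longest perfect 3' overlap is 4.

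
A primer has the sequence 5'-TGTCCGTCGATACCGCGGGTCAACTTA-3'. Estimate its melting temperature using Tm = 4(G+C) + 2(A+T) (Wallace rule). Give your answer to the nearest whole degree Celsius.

Base counts: A=5, T=7, G=7, C=8 (length 27).
Tm = 2·(5+7) + 4·(7+8) = 2·12 + 4·15 = 24 + 60 = 84°C.

84°C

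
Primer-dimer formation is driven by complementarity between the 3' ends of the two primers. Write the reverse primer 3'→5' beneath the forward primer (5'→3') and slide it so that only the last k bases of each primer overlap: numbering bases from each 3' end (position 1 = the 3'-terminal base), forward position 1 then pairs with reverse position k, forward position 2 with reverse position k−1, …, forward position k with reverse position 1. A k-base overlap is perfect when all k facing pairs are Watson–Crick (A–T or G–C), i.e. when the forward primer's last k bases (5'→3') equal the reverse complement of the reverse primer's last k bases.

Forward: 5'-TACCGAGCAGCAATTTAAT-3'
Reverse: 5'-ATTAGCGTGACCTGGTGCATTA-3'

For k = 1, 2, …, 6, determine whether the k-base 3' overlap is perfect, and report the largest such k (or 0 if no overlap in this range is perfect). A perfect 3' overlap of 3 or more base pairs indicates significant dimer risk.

Longest perfect overlap: 4 complementary base pairs; significant dimer risk (threshold 3).

Last 6 bases (5'→3') — forward …TTTAAT, reverse …GCATTA.
Reverse complement of the reverse primer's last 6 bases: TAATGC; its first k bases are the reverse complement of the reverse primer's last k bases, so a perfect k-base overlap needs the forward primer's last k bases to equal them.
Comparing (forward last k vs required): k=1: T vs T ✓; k=2: AT vs TA ✗; k=3: AAT vs TAA ✗; k=4: TAAT vs TAAT ✓; k=5: TTAAT vs TAATG ✗; k=6: TTTAAT vs TAATGC ✗.
Perfect overlaps at k = 1, 4; the largest is 4.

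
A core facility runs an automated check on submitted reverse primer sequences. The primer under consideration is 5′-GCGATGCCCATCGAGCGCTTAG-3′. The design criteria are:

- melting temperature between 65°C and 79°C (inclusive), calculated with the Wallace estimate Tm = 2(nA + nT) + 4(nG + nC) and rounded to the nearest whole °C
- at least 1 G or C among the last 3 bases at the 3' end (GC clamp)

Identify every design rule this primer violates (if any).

Meets all criteria.

Base counts: A=4, T=4, G=7, C=7 (length 22).
Tm: Tm = 2·8 + 4·14 = 72°C ✓
GC clamp: 3' end TAG has 1 G/C ✓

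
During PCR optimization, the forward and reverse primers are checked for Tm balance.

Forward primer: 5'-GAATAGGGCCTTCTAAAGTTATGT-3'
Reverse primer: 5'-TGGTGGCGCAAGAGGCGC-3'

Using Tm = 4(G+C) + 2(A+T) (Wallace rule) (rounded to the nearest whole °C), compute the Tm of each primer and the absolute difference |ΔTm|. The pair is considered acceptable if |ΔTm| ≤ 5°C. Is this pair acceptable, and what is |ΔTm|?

|ΔTm| = 4°C; the pair is acceptable.

Forward: A=7 T=8 G=6 C=3 → Tm = 2·15 + 4·9 = 66°C.
Reverse: A=3 T=2 G=9 C=4 → Tm = 2·5 + 4·13 = 62°C.
|ΔTm| = |66 − 62| = 4°C, ≤ 5°C.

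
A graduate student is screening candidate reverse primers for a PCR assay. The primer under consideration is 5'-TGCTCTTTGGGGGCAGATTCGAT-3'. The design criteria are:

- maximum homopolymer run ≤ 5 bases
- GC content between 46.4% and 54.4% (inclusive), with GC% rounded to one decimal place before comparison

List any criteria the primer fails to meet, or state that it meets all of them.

Base counts: A=3, T=8, G=8, C=4 (length 23).
homopolymer run: longest run = 5 ✓
GC content: GC 12/23 = 52.2% ✓

Meets all criteria.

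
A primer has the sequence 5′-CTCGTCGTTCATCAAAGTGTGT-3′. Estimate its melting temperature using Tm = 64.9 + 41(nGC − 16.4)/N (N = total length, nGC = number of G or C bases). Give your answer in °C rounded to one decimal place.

Base counts: A=4, T=8, G=5, C=5; G+C = 10, N = 22.
Tm = 64.9 + 41·(10 − 16.4)/22 = 64.9 + -262.40/22 = 53.0°C.

53.0°C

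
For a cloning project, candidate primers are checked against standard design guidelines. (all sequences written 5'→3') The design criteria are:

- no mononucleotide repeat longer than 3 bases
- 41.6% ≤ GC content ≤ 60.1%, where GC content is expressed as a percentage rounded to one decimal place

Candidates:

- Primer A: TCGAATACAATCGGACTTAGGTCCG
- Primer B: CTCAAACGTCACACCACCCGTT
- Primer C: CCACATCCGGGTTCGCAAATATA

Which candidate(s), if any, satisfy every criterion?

Primer A (25 nt, A=7 T=6 G=6 C=6): longest run = 2 ✓; GC 12/25 = 48.0% ✓ — passes.
Primer B (22 nt, A=6 T=4 G=2 C=10): longest run = 3 ✓; GC 12/22 = 54.5% ✓ — passes.
Primer C (23 nt, A=7 T=5 G=4 C=7): longest run = 3 ✓; GC 11/23 = 47.8% ✓ — passes.

Primer A, Primer B and Primer C.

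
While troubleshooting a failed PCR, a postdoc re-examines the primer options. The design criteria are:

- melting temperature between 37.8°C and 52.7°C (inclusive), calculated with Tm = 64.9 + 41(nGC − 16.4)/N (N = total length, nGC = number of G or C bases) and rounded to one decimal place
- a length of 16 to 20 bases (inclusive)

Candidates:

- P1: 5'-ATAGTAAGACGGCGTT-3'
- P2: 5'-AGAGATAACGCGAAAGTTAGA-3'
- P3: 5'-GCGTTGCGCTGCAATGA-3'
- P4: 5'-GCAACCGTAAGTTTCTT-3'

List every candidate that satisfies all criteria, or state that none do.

P1, P3 and P4.

P1 (16 nt, A=5 T=4 G=5 C=2): Tm = 64.9 + 41·(7 − 16.4)/16 = 40.8°C ✓; length 16 ✓ — passes.
P2 (21 nt, A=10 T=3 G=6 C=2): Tm = 64.9 + 41·(8 − 16.4)/21 = 48.5°C ✓; length 21, outside 16–20 ✗ — fails.
P3 (17 nt, A=3 T=4 G=6 C=4): Tm = 64.9 + 41·(10 − 16.4)/17 = 49.5°C ✓; length 17 ✓ — passes.
P4 (17 nt, A=4 T=6 G=3 C=4): Tm = 64.9 + 41·(7 − 16.4)/17 = 42.2°C ✓; length 17 ✓ — passes.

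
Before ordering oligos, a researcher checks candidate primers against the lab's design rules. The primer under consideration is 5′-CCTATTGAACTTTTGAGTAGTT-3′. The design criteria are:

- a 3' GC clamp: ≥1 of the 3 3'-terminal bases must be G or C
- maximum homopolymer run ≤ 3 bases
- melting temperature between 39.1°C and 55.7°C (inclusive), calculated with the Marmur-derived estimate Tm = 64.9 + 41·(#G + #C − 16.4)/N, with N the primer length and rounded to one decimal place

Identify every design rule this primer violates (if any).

Base counts: A=5, T=10, G=4, C=3 (length 22).
GC clamp: 3' end GTT has 1 G/C ✓
homopolymer run: longest run = 4, exceeds 3 ✗
Tm: Tm = 64.9 + 41·(7 − 16.4)/22 = 47.4°C ✓

Fails: homopolymer run.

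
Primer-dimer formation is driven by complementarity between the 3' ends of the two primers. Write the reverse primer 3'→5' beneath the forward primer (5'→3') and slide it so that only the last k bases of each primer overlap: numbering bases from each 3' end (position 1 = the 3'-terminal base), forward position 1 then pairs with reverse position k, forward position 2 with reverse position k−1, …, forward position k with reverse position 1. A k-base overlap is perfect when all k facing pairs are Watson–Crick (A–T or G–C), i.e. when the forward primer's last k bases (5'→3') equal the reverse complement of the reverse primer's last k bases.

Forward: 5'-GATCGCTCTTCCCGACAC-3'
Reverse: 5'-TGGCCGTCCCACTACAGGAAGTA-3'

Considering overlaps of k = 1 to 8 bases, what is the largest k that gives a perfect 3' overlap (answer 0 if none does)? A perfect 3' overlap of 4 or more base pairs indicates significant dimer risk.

Longest perfect overlap: 0 complementary base pairs; below the dimer-risk threshold (threshold 4).

Last 8 bases (5'→3') — forward …CCCGACAC, reverse …AGGAAGTA.
Reverse complement of the reverse primer's last 8 bases: TACTTCCT; its first k bases are the reverse complement of the reverse primer's last k bases, so a perfect k-base overlap needs the forward primer's last k bases to equal them.
Comparing (forward last k vs required): k=1: C vs T ✗; k=2: AC vs TA ✗; k=3: CAC vs TAC ✗; k=4: ACAC vs TACT ✗; k=5: GACAC vs TACTT ✗; k=6: CGACAC vs TACTTC ✗; k=7: CCGACAC vs TACTTCC ✗; k=8: CCCGACAC vs TACTTCCT ✗.
No overlap length from 1 to 8 is perfect, so the longest perfect 3' overlap is 0.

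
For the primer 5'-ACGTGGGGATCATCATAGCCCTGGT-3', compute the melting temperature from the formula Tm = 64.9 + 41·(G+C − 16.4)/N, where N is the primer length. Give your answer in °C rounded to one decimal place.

61.0°C

Base counts: A=5, T=6, G=8, C=6; G+C = 14, N = 25.
Tm = 64.9 + 41·(14 − 16.4)/25 = 64.9 + -98.40/25 = 61.0°C.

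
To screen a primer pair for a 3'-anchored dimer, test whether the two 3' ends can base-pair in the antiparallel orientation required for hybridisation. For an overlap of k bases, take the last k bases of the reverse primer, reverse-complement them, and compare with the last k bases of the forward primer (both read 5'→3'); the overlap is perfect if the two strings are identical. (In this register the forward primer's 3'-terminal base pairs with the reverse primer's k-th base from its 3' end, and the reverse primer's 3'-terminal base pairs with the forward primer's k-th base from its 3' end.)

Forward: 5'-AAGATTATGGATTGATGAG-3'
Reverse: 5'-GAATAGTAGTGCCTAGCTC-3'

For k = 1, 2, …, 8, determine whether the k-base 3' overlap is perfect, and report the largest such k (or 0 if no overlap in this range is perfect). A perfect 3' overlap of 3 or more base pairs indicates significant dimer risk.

Last 8 bases (5'→3') — forward …TTGATGAG, reverse …CCTAGCTC.
Reverse complement of the reverse primer's last 8 bases: GAGCTAGG; its first k bases are the reverse complement of the reverse primer's last k bases, so a perfect k-base overlap needs the forward primer's last k bases to equal them.
Comparing (forward last k vs required): k=1: G vs G ✓; k=2: AG vs GA ✗; k=3: GAG vs GAG ✓; k=4: TGAG vs GAGC ✗; k=5: ATGAG vs GAGCT ✗; k=6: GATGAG vs GAGCTA ✗; k=7: TGATGAG vs GAGCTAG ✗; k=8: TTGATGAG vs GAGCTAGG ✗.
Perfect overlaps at k = 1, 3; the largest is 3.

Longest perfect overlap: 3 complementary base pairs; significant dimer risk (threshold 3).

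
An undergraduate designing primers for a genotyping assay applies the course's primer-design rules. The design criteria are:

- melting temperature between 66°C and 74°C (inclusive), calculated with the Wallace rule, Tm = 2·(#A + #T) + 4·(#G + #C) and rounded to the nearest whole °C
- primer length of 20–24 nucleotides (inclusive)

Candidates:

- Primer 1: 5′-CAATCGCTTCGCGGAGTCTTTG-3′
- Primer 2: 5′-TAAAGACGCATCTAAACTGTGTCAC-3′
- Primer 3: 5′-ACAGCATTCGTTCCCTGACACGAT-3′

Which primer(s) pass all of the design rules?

Primer 1 and Primer 3.

Primer 1 (22 nt, A=3 T=7 G=6 C=6): Tm = 2·10 + 4·12 = 68°C ✓; length 22 ✓ — passes.
Primer 2 (25 nt, A=9 T=6 G=4 C=6): Tm = 2·15 + 4·10 = 70°C ✓; length 25, outside 20–24 ✗ — fails.
Primer 3 (24 nt, A=6 T=6 G=4 C=8): Tm = 2·12 + 4·12 = 72°C ✓; length 24 ✓ — passes.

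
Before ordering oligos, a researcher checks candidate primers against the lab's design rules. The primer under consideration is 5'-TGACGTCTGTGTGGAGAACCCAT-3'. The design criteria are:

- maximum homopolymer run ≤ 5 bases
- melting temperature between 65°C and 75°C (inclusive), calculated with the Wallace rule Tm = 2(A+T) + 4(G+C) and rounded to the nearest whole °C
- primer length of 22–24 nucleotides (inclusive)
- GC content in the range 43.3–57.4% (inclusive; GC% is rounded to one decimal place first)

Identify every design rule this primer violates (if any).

Meets all criteria.

Base counts: A=5, T=6, G=7, C=5 (length 23).
homopolymer run: longest run = 3 ✓
Tm: Tm = 2·11 + 4·12 = 70°C ✓
length: length 23 ✓
GC content: GC 12/23 = 52.2% ✓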